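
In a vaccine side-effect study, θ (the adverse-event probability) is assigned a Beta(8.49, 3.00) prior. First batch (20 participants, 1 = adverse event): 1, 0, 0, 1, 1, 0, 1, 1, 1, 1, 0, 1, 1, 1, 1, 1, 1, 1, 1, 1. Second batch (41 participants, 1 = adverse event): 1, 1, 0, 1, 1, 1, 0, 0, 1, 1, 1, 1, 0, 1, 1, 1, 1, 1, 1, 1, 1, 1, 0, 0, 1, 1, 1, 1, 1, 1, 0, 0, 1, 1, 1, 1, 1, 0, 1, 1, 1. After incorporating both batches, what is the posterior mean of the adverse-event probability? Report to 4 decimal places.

0.7793

The Beta prior is conjugate to a Binomial/Bernoulli likelihood; the update adds successes to α and failures to β.
After batch 1: Beta(8.49+16, 3.00+4) = Beta(24.49, 7.00).
After batch 2: Beta(24.49+32, 7.00+9) = Beta(56.49, 16.00).
Posterior mean = α/(α+β) = 56.49/72.49 = 0.7793.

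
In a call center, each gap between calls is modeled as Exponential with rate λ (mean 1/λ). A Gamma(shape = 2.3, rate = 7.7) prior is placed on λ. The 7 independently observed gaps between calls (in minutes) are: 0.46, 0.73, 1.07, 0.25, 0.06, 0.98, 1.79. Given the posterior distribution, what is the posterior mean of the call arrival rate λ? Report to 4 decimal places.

0.7132

With a Gamma(shape α, rate β) prior on the exponential rate λ, the posterior after n observations with total T = Σxᵢ is Gamma(α+n, β+T).
Sum of observations T = 5.34 minutes; n = 7.
Posterior: Gamma(2.3+7, 7.7+5.34) = Gamma(9.3, 13.04).
Posterior mean of λ = α/β = 9.3/13.04 = 0.7132.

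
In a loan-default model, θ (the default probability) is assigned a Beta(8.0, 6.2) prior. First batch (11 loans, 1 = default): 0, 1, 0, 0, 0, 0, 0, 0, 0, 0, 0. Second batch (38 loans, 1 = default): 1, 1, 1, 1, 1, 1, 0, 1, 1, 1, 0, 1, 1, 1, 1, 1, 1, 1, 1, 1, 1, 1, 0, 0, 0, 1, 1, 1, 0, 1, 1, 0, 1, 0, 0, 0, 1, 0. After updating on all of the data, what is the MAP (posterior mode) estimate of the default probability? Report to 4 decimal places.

The Beta prior is conjugate to a Binomial/Bernoulli likelihood; the update adds successes to α and failures to β.
After batch 1: Beta(8.0+1, 6.2+10) = Beta(9.0, 16.2).
After batch 2: Beta(9.0+27, 16.2+11) = Beta(36.0, 27.2).
Mode of Beta(a,b) for a,b>1 is (a−1)/(a+b−2) = 35.0/61.2 = 0.5719.

0.5719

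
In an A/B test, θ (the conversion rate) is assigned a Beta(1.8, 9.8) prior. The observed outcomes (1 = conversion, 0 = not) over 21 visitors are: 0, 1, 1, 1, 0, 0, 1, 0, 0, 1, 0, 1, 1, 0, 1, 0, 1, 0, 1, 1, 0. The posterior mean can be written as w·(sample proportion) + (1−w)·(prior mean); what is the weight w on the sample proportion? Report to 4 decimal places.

0.6442

The Beta prior is conjugate to a Binomial/Bernoulli likelihood; the update adds successes to α and failures to β.
Posterior mean = (α₀+k)/(α₀+β₀+n) = [n/(α₀+β₀+n)]·(k/n) + [(α₀+β₀)/(α₀+β₀+n)]·α₀/(α₀+β₀), so only n and the prior enter the weight.
The weight on the data is w = n/(α₀+β₀+n) = 21/(1.8+9.8+21) = 21/32.6 = 0.6442.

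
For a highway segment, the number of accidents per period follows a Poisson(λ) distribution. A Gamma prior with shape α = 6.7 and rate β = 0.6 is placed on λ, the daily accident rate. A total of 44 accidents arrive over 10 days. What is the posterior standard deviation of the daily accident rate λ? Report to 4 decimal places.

With a Gamma(shape α, rate β) prior, the Poisson likelihood is conjugate: the posterior is Gamma(α + ΣXᵢ, β + n).
Posterior: Gamma(α+S, β+n) = Gamma(6.7+44, 0.6+10) = Gamma(50.7, 10.6).
SD = √α/β = √50.7/10.6 = 0.6717.

0.6717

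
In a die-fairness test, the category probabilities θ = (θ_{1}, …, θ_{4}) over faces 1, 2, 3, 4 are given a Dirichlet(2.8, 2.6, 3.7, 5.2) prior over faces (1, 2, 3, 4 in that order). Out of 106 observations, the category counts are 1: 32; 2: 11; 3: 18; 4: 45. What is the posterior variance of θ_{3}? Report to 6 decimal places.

The Dirichlet prior is conjugate to the Multinomial likelihood: each posterior αⱼ = prior αⱼ + observed count nⱼ.
Posterior concentration: (34.8, 13.6, 21.7, 50.2), total = 120.3.
Var[θ_j] = α_j(Σα−α_j)/((Σα)²(Σα+1)) = 21.7·98.6/(120.3²·121.3) = 0.001219.

0.001219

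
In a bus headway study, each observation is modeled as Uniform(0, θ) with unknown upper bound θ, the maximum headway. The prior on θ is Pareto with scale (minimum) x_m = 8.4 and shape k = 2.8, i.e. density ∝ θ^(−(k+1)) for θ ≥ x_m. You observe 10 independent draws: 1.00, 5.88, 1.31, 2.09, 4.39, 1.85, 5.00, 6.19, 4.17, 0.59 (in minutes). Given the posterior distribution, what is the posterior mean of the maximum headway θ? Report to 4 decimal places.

9.1119

A Pareto(scale x_m, shape k) prior on the upper bound θ of Uniform(0, θ) is conjugate: posterior is Pareto(max(x_m, max xᵢ), k + n).
Sample maximum = 6.19; prior scale x_m = 8.4 → posterior scale = max = 8.40.
Posterior shape = 2.8 + 10 = 12.8.
E[θ|data] = k·x_m/(k−1) = 12.8·8.40/11.8 = 9.1119.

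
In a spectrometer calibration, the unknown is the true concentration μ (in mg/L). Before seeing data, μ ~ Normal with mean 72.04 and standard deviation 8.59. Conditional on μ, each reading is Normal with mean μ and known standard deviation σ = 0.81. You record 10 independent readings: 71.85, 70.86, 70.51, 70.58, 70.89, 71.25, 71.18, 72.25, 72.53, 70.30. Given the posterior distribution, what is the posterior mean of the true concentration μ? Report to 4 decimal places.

For Normal data with known variance σ², a Normal(μ₀, σ₀²) prior on μ is conjugate. Posterior precision = 1/σ₀² + n/σ²; posterior mean is the precision-weighted average of μ₀ and x̄.
Σxᵢ = 71.85 + 70.86 + 70.51 + 70.58 + 70.89 + 71.25 + 71.18 + 72.25 + 72.53 + 70.30 = 712.2, so n·x̄ = 712.2.
σ₀² = 8.59² = 73.7881, σ² = 0.81² = 0.6561; σ² + n·σ₀² = 0.6561 + 10·73.7881 = 738.5371.
Posterior mean = (μ₀/σ₀² + n·x̄/σ²)/(1/σ₀² + n/σ²) = (σ²·μ₀ + σ₀²·n·x̄)/(σ² + n·σ₀²) = (0.6561·72.04 + 73.7881·712.2)/738.5371 = 52599.150264/738.5371 = 71.2207.

71.2207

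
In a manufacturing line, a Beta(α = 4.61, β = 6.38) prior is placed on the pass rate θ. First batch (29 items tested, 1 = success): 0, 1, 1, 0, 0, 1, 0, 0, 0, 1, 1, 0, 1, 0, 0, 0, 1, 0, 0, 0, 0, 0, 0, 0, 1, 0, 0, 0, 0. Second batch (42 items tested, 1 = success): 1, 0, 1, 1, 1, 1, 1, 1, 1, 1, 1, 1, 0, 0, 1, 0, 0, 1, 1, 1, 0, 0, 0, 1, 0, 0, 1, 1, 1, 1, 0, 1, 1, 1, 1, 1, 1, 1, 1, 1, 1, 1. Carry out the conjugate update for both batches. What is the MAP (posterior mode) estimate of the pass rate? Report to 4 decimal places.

The Beta prior is conjugate to a Binomial/Bernoulli likelihood; the update adds successes to α and failures to β.
After batch 1: Beta(4.61+8, 6.38+21) = Beta(12.61, 27.38).
After batch 2: Beta(12.61+31, 27.38+11) = Beta(43.61, 38.38).
Mode of Beta(a,b) for a,b>1 is (a−1)/(a+b−2) = 42.61/79.99 = 0.5327.

0.5327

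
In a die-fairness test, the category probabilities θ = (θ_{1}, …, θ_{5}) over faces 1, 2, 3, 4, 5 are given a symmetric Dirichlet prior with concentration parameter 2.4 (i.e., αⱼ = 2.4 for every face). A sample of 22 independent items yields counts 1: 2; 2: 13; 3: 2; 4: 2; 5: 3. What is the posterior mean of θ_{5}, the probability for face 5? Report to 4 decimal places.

The Dirichlet prior is conjugate to the Multinomial likelihood: each posterior αⱼ = prior αⱼ + observed count nⱼ.
Posterior concentration: (4.4, 15.4, 4.4, 4.4, 5.4), total = 34.0.
E[θ_{5}|data] = α_{5}/Σα = 5.4/34.0 = 0.1588.

0.1588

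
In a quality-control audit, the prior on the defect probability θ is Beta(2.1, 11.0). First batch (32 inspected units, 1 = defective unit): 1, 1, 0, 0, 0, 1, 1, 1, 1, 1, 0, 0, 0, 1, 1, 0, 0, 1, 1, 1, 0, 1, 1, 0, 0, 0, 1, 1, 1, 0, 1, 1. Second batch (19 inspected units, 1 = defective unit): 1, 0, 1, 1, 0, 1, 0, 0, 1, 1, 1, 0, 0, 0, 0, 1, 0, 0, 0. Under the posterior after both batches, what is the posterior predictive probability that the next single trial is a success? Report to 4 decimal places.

The Beta prior is conjugate to a Binomial/Bernoulli likelihood; the update adds successes to α and failures to β.
After batch 1: Beta(2.1+19, 11.0+13) = Beta(21.1, 24.0).
After batch 2: Beta(21.1+8, 24.0+11) = Beta(29.1, 35.0).
For a single future Bernoulli trial, P(success | data) = α/(α+β) = 0.4540.

0.4540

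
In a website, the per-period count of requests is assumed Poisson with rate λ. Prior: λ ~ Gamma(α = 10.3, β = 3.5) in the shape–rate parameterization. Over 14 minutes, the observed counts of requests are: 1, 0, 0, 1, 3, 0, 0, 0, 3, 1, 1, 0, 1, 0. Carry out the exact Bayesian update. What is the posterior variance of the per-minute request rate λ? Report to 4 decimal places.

With a Gamma(shape α, rate β) prior, the Poisson likelihood is conjugate: the posterior is Gamma(α + ΣXᵢ, β + n).
Sum of counts S = 11 over n = 14 minutes.
Posterior: Gamma(α+S, β+n) = Gamma(10.3+11, 3.5+14) = Gamma(21.3, 17.5).
Var = α/β² = 21.3/17.5² = 0.0696.

0.0696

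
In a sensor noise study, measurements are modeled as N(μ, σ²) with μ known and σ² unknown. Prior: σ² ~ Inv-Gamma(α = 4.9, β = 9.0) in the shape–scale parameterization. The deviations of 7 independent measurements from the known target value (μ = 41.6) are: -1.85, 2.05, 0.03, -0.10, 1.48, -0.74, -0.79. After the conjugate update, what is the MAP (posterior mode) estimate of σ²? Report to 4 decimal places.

1.5424

With known mean μ and an Inverse-Gamma(α, β) prior on σ², the Normal likelihood is conjugate: posterior is Inv-Gamma(α + n/2, β + Σ(xᵢ−μ)²/2).
Σ(xᵢ−μ)² = (-1.85)² + (2.05)² + (0.03)² + (-0.10)² + (1.48)² + (-0.74)² + (-0.79)² = 10.9980.
Posterior: Inv-Gamma(4.9 + 7/2, 9.0 + 10.9980/2) = Inv-Gamma(8.40, 14.49900).
Mode = β/(α+1) = 14.49900/9.40 = 1.5424.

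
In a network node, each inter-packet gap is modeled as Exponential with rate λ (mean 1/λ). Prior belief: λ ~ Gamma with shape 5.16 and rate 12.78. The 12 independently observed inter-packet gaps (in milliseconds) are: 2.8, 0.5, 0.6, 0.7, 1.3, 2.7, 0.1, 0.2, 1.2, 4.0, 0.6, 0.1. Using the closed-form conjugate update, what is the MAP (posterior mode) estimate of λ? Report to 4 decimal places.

0.5859

With a Gamma(shape α, rate β) prior on the exponential rate λ, the posterior after n observations with total T = Σxᵢ is Gamma(α+n, β+T).
Sum of observations T = 14.8 milliseconds; n = 12.
Posterior: Gamma(5.16+12, 12.78+14.8) = Gamma(17.16, 27.58).
Mode = (α−1)/β = 0.5859.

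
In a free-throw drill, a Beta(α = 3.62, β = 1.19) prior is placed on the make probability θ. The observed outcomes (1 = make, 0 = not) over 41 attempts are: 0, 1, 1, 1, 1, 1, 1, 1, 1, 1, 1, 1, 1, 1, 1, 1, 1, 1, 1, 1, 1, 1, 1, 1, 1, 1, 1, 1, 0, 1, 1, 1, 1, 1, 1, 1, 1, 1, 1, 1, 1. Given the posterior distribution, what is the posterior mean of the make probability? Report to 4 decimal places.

The Beta prior is conjugate to a Binomial/Bernoulli likelihood; the update adds successes to α and failures to β.
Posterior: Beta(α+k, β+n−k) = Beta(3.62+39, 1.19+2) = Beta(42.62, 3.19).
Posterior mean = α/(α+β) = 42.62/45.81 = 0.9304.

0.9304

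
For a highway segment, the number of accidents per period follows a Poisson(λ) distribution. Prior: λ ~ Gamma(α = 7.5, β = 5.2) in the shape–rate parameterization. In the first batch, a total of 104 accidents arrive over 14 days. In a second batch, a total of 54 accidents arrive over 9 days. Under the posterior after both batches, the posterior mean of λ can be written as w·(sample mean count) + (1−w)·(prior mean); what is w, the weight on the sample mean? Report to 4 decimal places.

With a Gamma(shape α, rate β) prior, the Poisson likelihood is conjugate: the posterior is Gamma(α + ΣXᵢ, β + n).
Total number of days: n = 14 + 9 = 23.
Posterior mean = (α₀+S)/(β₀+n) = [n/(β₀+n)]·(S/n) + [β₀/(β₀+n)]·(α₀/β₀), so only n and β₀ enter the weight.
Weight on data w = n/(β₀+n) = 23/(5.2+23) = 23/28.2 = 0.8156.

0.8156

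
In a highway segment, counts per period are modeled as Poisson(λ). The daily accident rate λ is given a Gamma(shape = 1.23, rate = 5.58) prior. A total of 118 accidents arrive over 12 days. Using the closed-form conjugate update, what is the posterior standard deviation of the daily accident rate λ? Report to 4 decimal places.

0.6211

With a Gamma(shape α, rate β) prior, the Poisson likelihood is conjugate: the posterior is Gamma(α + ΣXᵢ, β + n).
Posterior: Gamma(α+S, β+n) = Gamma(1.23+118, 5.58+12) = Gamma(119.23, 17.58).
SD = √α/β = √119.23/17.58 = 0.6211.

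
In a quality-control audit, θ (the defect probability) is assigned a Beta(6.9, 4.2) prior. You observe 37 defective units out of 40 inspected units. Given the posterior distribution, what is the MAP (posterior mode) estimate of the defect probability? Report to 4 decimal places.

0.8737

The Beta prior is conjugate to a Binomial/Bernoulli likelihood; the update adds successes to α and failures to β.
Posterior: Beta(α+k, β+n−k) = Beta(6.9+37, 4.2+3) = Beta(43.9, 7.2).
Mode of Beta(a,b) for a,b>1 is (a−1)/(a+b−2) = 42.9/49.1 = 0.8737.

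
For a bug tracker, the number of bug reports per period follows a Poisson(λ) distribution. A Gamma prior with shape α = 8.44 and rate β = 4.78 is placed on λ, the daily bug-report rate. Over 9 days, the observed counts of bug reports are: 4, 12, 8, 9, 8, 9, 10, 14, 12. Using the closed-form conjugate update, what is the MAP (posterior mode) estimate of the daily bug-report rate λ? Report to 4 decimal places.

With a Gamma(shape α, rate β) prior, the Poisson likelihood is conjugate: the posterior is Gamma(α + ΣXᵢ, β + n).
Sum of counts S = 86 over n = 9 days.
Posterior: Gamma(α+S, β+n) = Gamma(8.44+86, 4.78+9) = Gamma(94.44, 13.78).
Mode of Gamma(α,β) for α≥1 is (α−1)/β = 93.44/13.78 = 6.7808.

6.7808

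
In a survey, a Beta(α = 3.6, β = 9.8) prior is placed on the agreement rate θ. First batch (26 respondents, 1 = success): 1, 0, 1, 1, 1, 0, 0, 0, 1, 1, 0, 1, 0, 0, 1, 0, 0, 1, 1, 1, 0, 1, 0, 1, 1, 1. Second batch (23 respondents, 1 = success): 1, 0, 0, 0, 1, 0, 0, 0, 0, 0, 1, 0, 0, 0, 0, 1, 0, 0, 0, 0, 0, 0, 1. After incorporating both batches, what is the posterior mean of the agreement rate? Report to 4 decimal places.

0.3782

The Beta prior is conjugate to a Binomial/Bernoulli likelihood; the update adds successes to α and failures to β.
After batch 1: Beta(3.6+15, 9.8+11) = Beta(18.6, 20.8).
After batch 2: Beta(18.6+5, 20.8+18) = Beta(23.6, 38.8).
Posterior mean = α/(α+β) = 23.6/62.4 = 0.3782.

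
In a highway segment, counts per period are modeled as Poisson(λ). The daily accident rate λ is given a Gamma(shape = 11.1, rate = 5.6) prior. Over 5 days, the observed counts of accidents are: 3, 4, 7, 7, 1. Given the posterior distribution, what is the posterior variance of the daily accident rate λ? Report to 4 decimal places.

With a Gamma(shape α, rate β) prior, the Poisson likelihood is conjugate: the posterior is Gamma(α + ΣXᵢ, β + n).
Sum of counts S = 22 over n = 5 days.
Posterior: Gamma(α+S, β+n) = Gamma(11.1+22, 5.6+5) = Gamma(33.1, 10.6).
Var = α/β² = 33.1/10.6² = 0.2946.

0.2946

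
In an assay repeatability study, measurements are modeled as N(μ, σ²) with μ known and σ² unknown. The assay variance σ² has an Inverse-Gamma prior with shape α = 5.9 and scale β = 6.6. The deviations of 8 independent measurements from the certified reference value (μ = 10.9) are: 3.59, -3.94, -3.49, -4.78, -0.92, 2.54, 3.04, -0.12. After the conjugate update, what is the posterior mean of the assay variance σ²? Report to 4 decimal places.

5.2356

With known mean μ and an Inverse-Gamma(α, β) prior on σ², the Normal likelihood is conjugate: posterior is Inv-Gamma(α + n/2, β + Σ(xᵢ−μ)²/2).
Σ(xᵢ−μ)² = (3.59)² + (-3.94)² + (-3.49)² + (-4.78)² + (-0.92)² + (2.54)² + (3.04)² + (-0.12)² = 79.9942.
Posterior: Inv-Gamma(5.9 + 8/2, 6.6 + 79.9942/2) = Inv-Gamma(9.90, 46.59710).
E[σ²|data] = β/(α−1) = 46.59710/8.90 = 5.2356.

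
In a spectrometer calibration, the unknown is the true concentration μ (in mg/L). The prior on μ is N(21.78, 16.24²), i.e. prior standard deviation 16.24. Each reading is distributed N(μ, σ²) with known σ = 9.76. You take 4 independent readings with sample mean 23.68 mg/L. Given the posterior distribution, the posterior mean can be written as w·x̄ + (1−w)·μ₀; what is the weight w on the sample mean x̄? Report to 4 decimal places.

0.9172

For Normal data with known variance σ², a Normal(μ₀, σ₀²) prior on μ is conjugate. Posterior precision = 1/σ₀² + n/σ²; posterior mean is the precision-weighted average of μ₀ and x̄.
σ₀² = 16.24² = 263.7376, σ² = 9.76² = 95.2576. Prior precision 1/σ₀² = 1/263.7376; data precision n/σ² = 4/95.2576.
w = (n/σ²)/(1/σ₀² + n/σ²) = n·σ₀²/(σ² + n·σ₀²) = 4·263.7376/(95.2576 + 4·263.7376) = 1054.9504/1150.208 = 0.9172.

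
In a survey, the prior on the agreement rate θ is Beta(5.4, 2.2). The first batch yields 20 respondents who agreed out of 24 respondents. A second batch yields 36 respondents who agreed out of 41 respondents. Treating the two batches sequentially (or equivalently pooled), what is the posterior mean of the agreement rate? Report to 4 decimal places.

0.8457

The Beta prior is conjugate to a Binomial/Bernoulli likelihood; the update adds successes to α and failures to β.
After batch 1: Beta(5.4+20, 2.2+4) = Beta(25.4, 6.2).
After batch 2: Beta(25.4+36, 6.2+5) = Beta(61.4, 11.2).
Posterior mean = α/(α+β) = 61.4/72.6 = 0.8457.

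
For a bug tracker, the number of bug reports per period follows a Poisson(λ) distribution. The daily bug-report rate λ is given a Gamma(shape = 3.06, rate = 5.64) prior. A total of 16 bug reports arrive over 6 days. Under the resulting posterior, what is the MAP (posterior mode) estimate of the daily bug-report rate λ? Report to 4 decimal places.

With a Gamma(shape α, rate β) prior, the Poisson likelihood is conjugate: the posterior is Gamma(α + ΣXᵢ, β + n).
Posterior: Gamma(α+S, β+n) = Gamma(3.06+16, 5.64+6) = Gamma(19.06, 11.64).
Mode of Gamma(α,β) for α≥1 is (α−1)/β = 18.06/11.64 = 1.5515.

1.5515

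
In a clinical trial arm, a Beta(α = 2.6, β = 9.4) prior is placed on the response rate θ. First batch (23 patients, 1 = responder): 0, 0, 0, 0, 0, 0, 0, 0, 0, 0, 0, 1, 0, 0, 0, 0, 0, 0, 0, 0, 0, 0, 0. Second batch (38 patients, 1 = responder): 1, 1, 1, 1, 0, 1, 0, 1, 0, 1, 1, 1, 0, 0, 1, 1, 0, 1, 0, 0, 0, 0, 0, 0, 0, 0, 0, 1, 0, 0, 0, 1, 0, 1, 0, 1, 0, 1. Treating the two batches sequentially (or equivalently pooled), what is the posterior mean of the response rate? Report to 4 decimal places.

The Beta prior is conjugate to a Binomial/Bernoulli likelihood; the update adds successes to α and failures to β.
After batch 1: Beta(2.6+1, 9.4+22) = Beta(3.6, 31.4).
After batch 2: Beta(3.6+17, 31.4+21) = Beta(20.6, 52.4).
Posterior mean = α/(α+β) = 20.6/73.0 = 0.2822.

0.2822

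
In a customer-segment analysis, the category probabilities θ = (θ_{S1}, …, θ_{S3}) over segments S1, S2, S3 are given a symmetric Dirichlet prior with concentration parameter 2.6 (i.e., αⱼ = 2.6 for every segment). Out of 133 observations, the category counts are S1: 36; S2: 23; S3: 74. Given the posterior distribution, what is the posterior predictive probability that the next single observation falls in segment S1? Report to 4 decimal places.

The Dirichlet prior is conjugate to the Multinomial likelihood: each posterior αⱼ = prior αⱼ + observed count nⱼ.
Posterior concentration: (38.6, 25.6, 76.6), total = 140.8.
P(next = S1 | data) = α_{S1}/Σα = 0.2741.

0.2741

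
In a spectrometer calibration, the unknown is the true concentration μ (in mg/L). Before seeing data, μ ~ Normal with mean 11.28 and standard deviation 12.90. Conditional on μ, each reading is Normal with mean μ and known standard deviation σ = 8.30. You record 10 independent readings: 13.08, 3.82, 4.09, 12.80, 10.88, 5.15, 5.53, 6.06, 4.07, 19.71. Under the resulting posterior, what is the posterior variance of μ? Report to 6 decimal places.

6.615148

For Normal data with known variance σ², a Normal(μ₀, σ₀²) prior on μ is conjugate. Posterior precision = 1/σ₀² + n/σ²; posterior mean is the precision-weighted average of μ₀ and x̄.
σ₀² = 12.90² = 166.41, σ² = 8.30² = 68.89; σ² + n·σ₀² = 68.89 + 10·166.41 = 1732.99.
Posterior precision = 1/σ₀² + n/σ² = 1/166.41 + 10/68.89 = (σ² + n·σ₀²)/(σ₀²σ²) = 1732.99/(166.41·68.89); posterior variance σₙ² = σ₀²σ²/(σ² + n·σ₀²) = 166.41·68.89/1732.99 = 6.615148.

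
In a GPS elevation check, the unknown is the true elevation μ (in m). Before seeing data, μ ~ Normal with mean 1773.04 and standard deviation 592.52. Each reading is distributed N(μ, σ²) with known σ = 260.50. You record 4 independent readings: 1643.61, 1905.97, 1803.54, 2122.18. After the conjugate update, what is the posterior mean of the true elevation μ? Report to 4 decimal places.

1864.4098

For Normal data with known variance σ², a Normal(μ₀, σ₀²) prior on μ is conjugate. Posterior precision = 1/σ₀² + n/σ²; posterior mean is the precision-weighted average of μ₀ and x̄.
Σxᵢ = 1643.61 + 1905.97 + 1803.54 + 2122.18 = 7475.3, so n·x̄ = 7475.3.
σ₀² = 592.52² = 351079.9504, σ² = 260.50² = 67860.25; σ² + n·σ₀² = 67860.25 + 4·351079.9504 = 1472180.0516.
Posterior mean = (μ₀/σ₀² + n·x̄/σ²)/(1/σ₀² + n/σ²) = (σ²·μ₀ + σ₀²·n·x̄)/(σ² + n·σ₀²) = (67860.25·1773.04 + 351079.9504·7475.3)/1472180.0516 = 2744746890.88512/1472180.0516 = 1864.4098.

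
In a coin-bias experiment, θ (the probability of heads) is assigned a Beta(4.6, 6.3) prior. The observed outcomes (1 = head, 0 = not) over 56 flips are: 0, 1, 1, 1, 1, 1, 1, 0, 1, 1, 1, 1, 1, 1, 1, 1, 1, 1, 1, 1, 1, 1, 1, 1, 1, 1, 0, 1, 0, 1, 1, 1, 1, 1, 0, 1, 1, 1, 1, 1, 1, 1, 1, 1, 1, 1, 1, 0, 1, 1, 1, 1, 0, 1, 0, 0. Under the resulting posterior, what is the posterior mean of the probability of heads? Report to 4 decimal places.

The Beta prior is conjugate to a Binomial/Bernoulli likelihood; the update adds successes to α and failures to β.
Posterior: Beta(α+k, β+n−k) = Beta(4.6+47, 6.3+9) = Beta(51.6, 15.3).
Posterior mean = α/(α+β) = 51.6/66.9 = 0.7713.

0.7713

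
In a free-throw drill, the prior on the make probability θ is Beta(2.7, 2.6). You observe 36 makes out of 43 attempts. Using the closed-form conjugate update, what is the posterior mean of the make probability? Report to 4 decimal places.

The Beta prior is conjugate to a Binomial/Bernoulli likelihood; the update adds successes to α and failures to β.
Posterior: Beta(α+k, β+n−k) = Beta(2.7+36, 2.6+7) = Beta(38.7, 9.6).
Posterior mean = α/(α+β) = 38.7/48.3 = 0.8012.

0.8012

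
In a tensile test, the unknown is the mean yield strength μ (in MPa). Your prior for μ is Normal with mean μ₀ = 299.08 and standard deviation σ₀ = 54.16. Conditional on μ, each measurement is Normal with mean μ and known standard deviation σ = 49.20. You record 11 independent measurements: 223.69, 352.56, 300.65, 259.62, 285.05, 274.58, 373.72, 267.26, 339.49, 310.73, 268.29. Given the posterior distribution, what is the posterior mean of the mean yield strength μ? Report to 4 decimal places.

296.1845

For Normal data with known variance σ², a Normal(μ₀, σ₀²) prior on μ is conjugate. Posterior precision = 1/σ₀² + n/σ²; posterior mean is the precision-weighted average of μ₀ and x̄.
Σxᵢ = 223.69 + 352.56 + 300.65 + 259.62 + 285.05 + 274.58 + 373.72 + 267.26 + 339.49 + 310.73 + 268.29 = 3255.64, so n·x̄ = 3255.64.
σ₀² = 54.16² = 2933.3056, σ² = 49.20² = 2420.64; σ² + n·σ₀² = 2420.64 + 11·2933.3056 = 34687.0016.
Posterior mean = (μ₀/σ₀² + n·x̄/σ²)/(1/σ₀² + n/σ²) = (σ²·μ₀ + σ₀²·n·x̄)/(σ² + n·σ₀²) = (2420.64·299.08 + 2933.3056·3255.64)/34687.0016 = 10273752.054784/34687.0016 = 296.1845.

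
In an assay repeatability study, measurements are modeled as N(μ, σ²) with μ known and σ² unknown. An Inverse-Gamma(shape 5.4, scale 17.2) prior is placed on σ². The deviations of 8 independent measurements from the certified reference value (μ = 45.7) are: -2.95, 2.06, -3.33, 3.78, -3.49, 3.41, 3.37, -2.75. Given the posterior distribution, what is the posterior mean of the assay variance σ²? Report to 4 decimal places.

With known mean μ and an Inverse-Gamma(α, β) prior on σ², the Normal likelihood is conjugate: posterior is Inv-Gamma(α + n/2, β + Σ(xᵢ−μ)²/2).
Σ(xᵢ−μ)² = (-2.95)² + (2.06)² + (-3.33)² + (3.78)² + (-3.49)² + (3.41)² + (3.37)² + (-2.75)² = 81.0510.
Posterior: Inv-Gamma(5.4 + 8/2, 17.2 + 81.0510/2) = Inv-Gamma(9.40, 57.72550).
E[σ²|data] = β/(α−1) = 57.72550/8.40 = 6.8721.

6.8721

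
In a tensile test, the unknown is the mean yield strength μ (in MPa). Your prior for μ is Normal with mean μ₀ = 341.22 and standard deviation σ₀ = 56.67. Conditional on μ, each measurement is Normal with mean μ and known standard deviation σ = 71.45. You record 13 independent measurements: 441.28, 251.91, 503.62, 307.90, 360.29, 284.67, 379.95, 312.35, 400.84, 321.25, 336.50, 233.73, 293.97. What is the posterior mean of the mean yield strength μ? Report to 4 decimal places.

340.6991

For Normal data with known variance σ², a Normal(μ₀, σ₀²) prior on μ is conjugate. Posterior precision = 1/σ₀² + n/σ²; posterior mean is the precision-weighted average of μ₀ and x̄.
Σxᵢ = 441.28 + 251.91 + 503.62 + 307.90 + 360.29 + 284.67 + 379.95 + 312.35 + 400.84 + 321.25 + 336.50 + 233.73 + 293.97 = 4428.26, so n·x̄ = 4428.26.
σ₀² = 56.67² = 3211.4889, σ² = 71.45² = 5105.1025; σ² + n·σ₀² = 5105.1025 + 13·3211.4889 = 46854.4582.
Posterior mean = (μ₀/σ₀² + n·x̄/σ²)/(1/σ₀² + n/σ²) = (σ²·μ₀ + σ₀²·n·x̄)/(σ² + n·σ₀²) = (5105.1025·341.22 + 3211.4889·4428.26)/46854.4582 = 15963270.911364/46854.4582 = 340.6991.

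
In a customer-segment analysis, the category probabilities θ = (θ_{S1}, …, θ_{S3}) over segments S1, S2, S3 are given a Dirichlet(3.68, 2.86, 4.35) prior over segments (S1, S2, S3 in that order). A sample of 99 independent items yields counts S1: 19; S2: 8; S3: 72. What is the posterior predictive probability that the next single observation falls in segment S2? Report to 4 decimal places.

0.0988

The Dirichlet prior is conjugate to the Multinomial likelihood: each posterior αⱼ = prior αⱼ + observed count nⱼ.
Posterior concentration: (22.68, 10.86, 76.35), total = 109.89.
P(next = S2 | data) = α_{S2}/Σα = 0.0988.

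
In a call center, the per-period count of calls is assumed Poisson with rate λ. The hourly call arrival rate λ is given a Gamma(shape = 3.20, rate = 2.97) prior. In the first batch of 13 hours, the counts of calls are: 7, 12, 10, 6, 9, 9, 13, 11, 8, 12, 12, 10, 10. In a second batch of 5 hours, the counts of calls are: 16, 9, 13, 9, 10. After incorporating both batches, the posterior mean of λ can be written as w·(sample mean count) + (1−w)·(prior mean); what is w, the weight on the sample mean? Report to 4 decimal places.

With a Gamma(shape α, rate β) prior, the Poisson likelihood is conjugate: the posterior is Gamma(α + ΣXᵢ, β + n).
Total number of hours: n = 13 + 5 = 18.
Posterior mean = (α₀+S)/(β₀+n) = [n/(β₀+n)]·(S/n) + [β₀/(β₀+n)]·(α₀/β₀), so only n and β₀ enter the weight.
Weight on data w = n/(β₀+n) = 18/(2.97+18) = 18/20.97 = 0.8584.

0.8584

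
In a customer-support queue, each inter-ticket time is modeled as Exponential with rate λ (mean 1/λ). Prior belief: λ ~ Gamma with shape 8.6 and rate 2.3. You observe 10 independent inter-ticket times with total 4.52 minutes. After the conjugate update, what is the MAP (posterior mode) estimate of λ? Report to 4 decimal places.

With a Gamma(shape α, rate β) prior on the exponential rate λ, the posterior after n observations with total T = Σxᵢ is Gamma(α+n, β+T).
Posterior: Gamma(8.6+10, 2.3+4.52) = Gamma(18.6, 6.82).
Mode = (α−1)/β = 2.5806.

2.5806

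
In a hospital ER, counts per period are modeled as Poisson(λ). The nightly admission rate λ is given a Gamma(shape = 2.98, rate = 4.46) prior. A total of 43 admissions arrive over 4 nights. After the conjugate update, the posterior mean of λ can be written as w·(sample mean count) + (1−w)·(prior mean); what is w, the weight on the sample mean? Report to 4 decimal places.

0.4728

With a Gamma(shape α, rate β) prior, the Poisson likelihood is conjugate: the posterior is Gamma(α + ΣXᵢ, β + n).
Posterior mean = (α₀+S)/(β₀+n) = [n/(β₀+n)]·(S/n) + [β₀/(β₀+n)]·(α₀/β₀), so only n and β₀ enter the weight.
Weight on data w = n/(β₀+n) = 4/(4.46+4) = 4/8.46 = 0.4728.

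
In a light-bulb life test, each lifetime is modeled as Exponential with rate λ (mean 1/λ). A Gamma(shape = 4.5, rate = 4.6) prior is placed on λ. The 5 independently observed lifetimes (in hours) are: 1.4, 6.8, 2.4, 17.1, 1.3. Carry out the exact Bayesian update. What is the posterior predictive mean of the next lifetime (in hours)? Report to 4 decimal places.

3.9529

With a Gamma(shape α, rate β) prior on the exponential rate λ, the posterior after n observations with total T = Σxᵢ is Gamma(α+n, β+T).
Sum of observations T = 29.0 hours; n = 5.
Posterior: Gamma(4.5+5, 4.6+29.0) = Gamma(9.5, 33.6).
The predictive distribution for the next observation is Lomax; its mean is β/(α−1) = 33.6/8.5 = 3.9529.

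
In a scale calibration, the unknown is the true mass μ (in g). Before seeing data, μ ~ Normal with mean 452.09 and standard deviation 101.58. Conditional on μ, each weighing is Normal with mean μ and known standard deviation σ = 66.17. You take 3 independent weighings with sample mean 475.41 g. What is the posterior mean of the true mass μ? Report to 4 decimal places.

For Normal data with known variance σ², a Normal(μ₀, σ₀²) prior on μ is conjugate. Posterior precision = 1/σ₀² + n/σ²; posterior mean is the precision-weighted average of μ₀ and x̄.
n·x̄ = 3·475.41 = 1426.23.
σ₀² = 101.58² = 10318.4964, σ² = 66.17² = 4378.4689; σ² + n·σ₀² = 4378.4689 + 3·10318.4964 = 35333.9581.
Posterior mean = (μ₀/σ₀² + n·x̄/σ²)/(1/σ₀² + n/σ²) = (σ²·μ₀ + σ₀²·n·x̄)/(σ² + n·σ₀²) = (4378.4689·452.09 + 10318.4964·1426.23)/35333.9581 = 16696011.125573/35333.9581 = 472.5203.

472.5203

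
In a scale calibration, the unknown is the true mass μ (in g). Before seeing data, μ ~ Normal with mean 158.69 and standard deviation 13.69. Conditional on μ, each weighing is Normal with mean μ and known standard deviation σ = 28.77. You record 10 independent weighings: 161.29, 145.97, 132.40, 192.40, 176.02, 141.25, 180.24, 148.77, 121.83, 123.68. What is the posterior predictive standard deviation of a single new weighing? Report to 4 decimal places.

For Normal data with known variance σ², a Normal(μ₀, σ₀²) prior on μ is conjugate. Posterior precision = 1/σ₀² + n/σ²; posterior mean is the precision-weighted average of μ₀ and x̄.
σ₀² = 13.69² = 187.4161, σ² = 28.77² = 827.7129; σ² + n·σ₀² = 827.7129 + 10·187.4161 = 2701.8739.
Posterior precision = 1/σ₀² + n/σ² = 1/187.4161 + 10/827.7129 = (σ² + n·σ₀²)/(σ₀²σ²) = 2701.8739/(187.4161·827.7129); posterior variance σₙ² = σ₀²σ²/(σ² + n·σ₀²) = 187.4161·827.7129/2701.8739 = 57.414494.
Predictive variance for one new observation = σₙ² + σ² = 187.4161·827.7129/2701.8739 + 827.7129 = σ²·(σ₀² + 2701.8739)/2701.8739 = 827.7129·2889.29/2701.8739 = 885.127394; SD = √(827.7129·2889.29/2701.8739) = 29.7511.

29.7511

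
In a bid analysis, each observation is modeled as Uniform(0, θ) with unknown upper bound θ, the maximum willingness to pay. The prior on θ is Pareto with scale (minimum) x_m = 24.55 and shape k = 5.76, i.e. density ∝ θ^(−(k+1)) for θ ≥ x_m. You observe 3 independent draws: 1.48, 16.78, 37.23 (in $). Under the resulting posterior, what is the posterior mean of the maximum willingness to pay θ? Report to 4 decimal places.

A Pareto(scale x_m, shape k) prior on the upper bound θ of Uniform(0, θ) is conjugate: posterior is Pareto(max(x_m, max xᵢ), k + n).
Sample maximum = 37.23; prior scale x_m = 24.55 → posterior scale = max = 37.23.
Posterior shape = 5.76 + 3 = 8.76.
E[θ|data] = k·x_m/(k−1) = 8.76·37.23/7.76 = 42.0277.

42.0277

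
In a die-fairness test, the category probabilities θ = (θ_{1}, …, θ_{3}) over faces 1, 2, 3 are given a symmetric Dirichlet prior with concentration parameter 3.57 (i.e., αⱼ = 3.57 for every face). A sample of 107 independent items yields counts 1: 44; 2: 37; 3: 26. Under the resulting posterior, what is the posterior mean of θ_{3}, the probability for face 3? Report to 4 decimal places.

0.2512

The Dirichlet prior is conjugate to the Multinomial likelihood: each posterior αⱼ = prior αⱼ + observed count nⱼ.
Posterior concentration: (47.57, 40.57, 29.57), total = 117.71.
E[θ_{3}|data] = α_{3}/Σα = 29.57/117.71 = 0.2512.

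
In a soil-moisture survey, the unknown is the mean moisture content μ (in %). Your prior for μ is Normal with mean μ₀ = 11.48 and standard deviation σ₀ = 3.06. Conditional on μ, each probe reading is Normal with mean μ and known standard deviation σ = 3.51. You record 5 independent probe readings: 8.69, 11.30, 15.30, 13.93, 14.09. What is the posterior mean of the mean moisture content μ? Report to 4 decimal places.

12.4158

For Normal data with known variance σ², a Normal(μ₀, σ₀²) prior on μ is conjugate. Posterior precision = 1/σ₀² + n/σ²; posterior mean is the precision-weighted average of μ₀ and x̄.
Σxᵢ = 8.69 + 11.30 + 15.30 + 13.93 + 14.09 = 63.31, so n·x̄ = 63.31.
σ₀² = 3.06² = 9.3636, σ² = 3.51² = 12.3201; σ² + n·σ₀² = 12.3201 + 5·9.3636 = 59.1381.
Posterior mean = (μ₀/σ₀² + n·x̄/σ²)/(1/σ₀² + n/σ²) = (σ²·μ₀ + σ₀²·n·x̄)/(σ² + n·σ₀²) = (12.3201·11.48 + 9.3636·63.31)/59.1381 = 734.244264/59.1381 = 12.4158.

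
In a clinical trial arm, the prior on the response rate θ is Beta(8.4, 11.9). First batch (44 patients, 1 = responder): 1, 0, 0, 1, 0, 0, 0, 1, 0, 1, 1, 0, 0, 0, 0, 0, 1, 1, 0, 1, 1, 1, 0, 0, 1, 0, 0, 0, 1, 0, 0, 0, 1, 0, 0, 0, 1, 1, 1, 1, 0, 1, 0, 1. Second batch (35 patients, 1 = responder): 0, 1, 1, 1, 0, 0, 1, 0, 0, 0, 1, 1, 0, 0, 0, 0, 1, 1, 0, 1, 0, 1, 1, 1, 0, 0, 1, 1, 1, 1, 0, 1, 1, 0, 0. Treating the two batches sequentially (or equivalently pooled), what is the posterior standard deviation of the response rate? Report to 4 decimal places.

0.0497

The Beta prior is conjugate to a Binomial/Bernoulli likelihood; the update adds successes to α and failures to β.
After batch 1: Beta(8.4+19, 11.9+25) = Beta(27.4, 36.9).
After batch 2: Beta(27.4+18, 36.9+17) = Beta(45.4, 53.9).
Var = αβ/((α+β)²(α+β+1)) = 45.4·53.9/(99.3²·100.3) = 0.00247426; SD = √0.00247426 = 0.0497.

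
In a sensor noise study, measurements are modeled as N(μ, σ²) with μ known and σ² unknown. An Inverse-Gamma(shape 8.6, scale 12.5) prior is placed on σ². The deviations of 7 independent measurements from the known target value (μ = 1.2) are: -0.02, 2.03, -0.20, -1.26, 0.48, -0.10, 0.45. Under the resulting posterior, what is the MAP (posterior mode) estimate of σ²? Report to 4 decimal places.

1.1905

With known mean μ and an Inverse-Gamma(α, β) prior on σ², the Normal likelihood is conjugate: posterior is Inv-Gamma(α + n/2, β + Σ(xᵢ−μ)²/2).
Σ(xᵢ−μ)² = (-0.02)² + (2.03)² + (-0.20)² + (-1.26)² + (0.48)² + (-0.10)² + (0.45)² = 6.1918.
Posterior: Inv-Gamma(8.6 + 7/2, 12.5 + 6.1918/2) = Inv-Gamma(12.10, 15.59590).
Mode = β/(α+1) = 15.59590/13.10 = 1.1905.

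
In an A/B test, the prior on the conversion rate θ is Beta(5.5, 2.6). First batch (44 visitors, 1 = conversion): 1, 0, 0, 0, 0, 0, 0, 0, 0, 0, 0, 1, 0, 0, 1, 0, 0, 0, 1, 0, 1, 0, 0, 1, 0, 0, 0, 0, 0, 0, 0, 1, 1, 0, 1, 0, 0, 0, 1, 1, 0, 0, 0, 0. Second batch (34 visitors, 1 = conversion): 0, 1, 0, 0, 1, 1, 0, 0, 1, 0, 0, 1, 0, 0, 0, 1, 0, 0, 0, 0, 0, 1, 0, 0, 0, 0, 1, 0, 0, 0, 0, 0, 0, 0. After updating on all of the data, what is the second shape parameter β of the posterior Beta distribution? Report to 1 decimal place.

The Beta prior is conjugate to a Binomial/Bernoulli likelihood; the update adds successes to α and failures to β.
After batch 1: Beta(5.5+11, 2.6+33) = Beta(16.5, 35.6).
After batch 2: Beta(16.5+8, 35.6+26) = Beta(24.5, 61.6).
Posterior β = 61.6.

61.6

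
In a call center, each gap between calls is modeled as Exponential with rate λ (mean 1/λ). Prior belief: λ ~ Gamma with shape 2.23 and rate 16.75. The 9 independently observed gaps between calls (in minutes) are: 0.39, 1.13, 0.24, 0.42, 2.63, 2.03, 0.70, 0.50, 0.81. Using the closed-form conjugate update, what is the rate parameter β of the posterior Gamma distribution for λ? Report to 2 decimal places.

25.60

With a Gamma(shape α, rate β) prior on the exponential rate λ, the posterior after n observations with total T = Σxᵢ is Gamma(α+n, β+T).
Sum of observations T = 8.85 minutes; n = 9.
Posterior: Gamma(2.23+9, 16.75+8.85) = Gamma(11.23, 25.60).
Posterior β = 25.60.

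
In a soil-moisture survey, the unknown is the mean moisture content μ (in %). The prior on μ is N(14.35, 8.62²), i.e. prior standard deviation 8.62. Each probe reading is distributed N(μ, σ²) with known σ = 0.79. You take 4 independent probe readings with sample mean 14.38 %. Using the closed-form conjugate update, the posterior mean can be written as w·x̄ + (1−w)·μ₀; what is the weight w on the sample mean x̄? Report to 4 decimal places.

0.9979

For Normal data with known variance σ², a Normal(μ₀, σ₀²) prior on μ is conjugate. Posterior precision = 1/σ₀² + n/σ²; posterior mean is the precision-weighted average of μ₀ and x̄.
σ₀² = 8.62² = 74.3044, σ² = 0.79² = 0.6241. Prior precision 1/σ₀² = 1/74.3044; data precision n/σ² = 4/0.6241.
w = (n/σ²)/(1/σ₀² + n/σ²) = n·σ₀²/(σ² + n·σ₀²) = 4·74.3044/(0.6241 + 4·74.3044) = 297.2176/297.8417 = 0.9979.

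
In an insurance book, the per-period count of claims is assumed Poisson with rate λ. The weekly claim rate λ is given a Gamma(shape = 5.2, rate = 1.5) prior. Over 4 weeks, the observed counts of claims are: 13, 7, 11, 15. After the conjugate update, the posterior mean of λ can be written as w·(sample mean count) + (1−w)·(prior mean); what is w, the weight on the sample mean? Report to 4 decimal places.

0.7273

With a Gamma(shape α, rate β) prior, the Poisson likelihood is conjugate: the posterior is Gamma(α + ΣXᵢ, β + n).
Posterior mean = (α₀+S)/(β₀+n) = [n/(β₀+n)]·(S/n) + [β₀/(β₀+n)]·(α₀/β₀), so only n and β₀ enter the weight.
Weight on data w = n/(β₀+n) = 4/(1.5+4) = 4/5.5 = 0.7273.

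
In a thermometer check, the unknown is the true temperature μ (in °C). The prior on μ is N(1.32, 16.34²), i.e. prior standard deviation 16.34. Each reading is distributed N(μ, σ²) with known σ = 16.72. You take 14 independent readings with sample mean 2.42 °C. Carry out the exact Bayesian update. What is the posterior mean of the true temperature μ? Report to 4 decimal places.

For Normal data with known variance σ², a Normal(μ₀, σ₀²) prior on μ is conjugate. Posterior precision = 1/σ₀² + n/σ²; posterior mean is the precision-weighted average of μ₀ and x̄.
n·x̄ = 14·2.42 = 33.88.
σ₀² = 16.34² = 266.9956, σ² = 16.72² = 279.5584; σ² + n·σ₀² = 279.5584 + 14·266.9956 = 4017.4968.
Posterior mean = (μ₀/σ₀² + n·x̄/σ²)/(1/σ₀² + n/σ²) = (σ²·μ₀ + σ₀²·n·x̄)/(σ² + n·σ₀²) = (279.5584·1.32 + 266.9956·33.88)/4017.4968 = 9414.828016/4017.4968 = 2.3435.

2.3435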